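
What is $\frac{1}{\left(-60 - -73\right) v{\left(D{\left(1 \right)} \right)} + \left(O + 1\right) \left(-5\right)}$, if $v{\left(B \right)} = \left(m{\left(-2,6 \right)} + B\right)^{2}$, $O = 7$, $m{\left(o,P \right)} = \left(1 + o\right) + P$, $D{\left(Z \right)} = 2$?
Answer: $\frac{1}{597} \approx 0.001675$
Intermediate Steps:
$m{\left(o,P \right)} = 1 + P + o$
$v{\left(B \right)} = \left(5 + B\right)^{2}$ ($v{\left(B \right)} = \left(\left(1 + 6 - 2\right) + B\right)^{2} = \left(5 + B\right)^{2}$)
$\frac{1}{\left(-60 - -73\right) v{\left(D{\left(1 \right)} \right)} + \left(O + 1\right) \left(-5\right)} = \frac{1}{\left(-60 - -73\right) \left(5 + 2\right)^{2} + \left(7 + 1\right) \left(-5\right)} = \frac{1}{\left(-60 + 73\right) 7^{2} + 8 \left(-5\right)} = \frac{1}{13 \cdot 49 - 40} = \frac{1}{637 - 40} = \frac{1}{597}$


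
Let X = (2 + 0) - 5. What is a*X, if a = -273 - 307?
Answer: 1740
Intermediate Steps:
a = -580
X = -3 (X = 2 - 5 = -3)
a*X = -580*(-3) = 1740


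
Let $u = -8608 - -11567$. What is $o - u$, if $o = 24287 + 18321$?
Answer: $39649$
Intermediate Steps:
$u = 2959$ ($u = -8608 + 11567 = 2959$)
$o = 42608$
$o - u = 42608 - 2959 = 39649$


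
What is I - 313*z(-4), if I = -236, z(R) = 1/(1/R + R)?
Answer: -2760/17 ≈ -162.35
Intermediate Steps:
z(R) = 1/(R + 1/R)
I - 313*z(-4) = -236 - (-1252)/(1 + (-4)**2) = -236 - (-1252)/(1 + 16) = -236 - (-1252)/17 = -236 - 313*(-4/17) = -236 + 1252/17 = -2760/17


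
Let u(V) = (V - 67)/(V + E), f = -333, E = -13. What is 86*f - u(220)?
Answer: -658691/23 ≈ -28639.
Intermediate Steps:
u(V) = (-67 + V)/(-13 + V) (u(V) = (V - 67)/(V - 13) = (-67 + V)/(-13 + V))
86*f - u(220) = 86*(-333) - (-67 + 220)/(-13 + 220) = -28638 - 153/207 = -28638 - 1*17/23 = -28638 - 17/23 = -658691/23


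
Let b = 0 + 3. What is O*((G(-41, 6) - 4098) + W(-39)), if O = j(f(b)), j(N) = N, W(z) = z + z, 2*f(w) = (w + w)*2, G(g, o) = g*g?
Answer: -14970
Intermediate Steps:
G(g, o) = g²
b = 3
f(w) = 2*w (f(w) = ((w + w)*2)/2 = ((2*w)*2)/2 = (4*w)/2 = 2*w)
W(z) = 2*z
O = 6 (O = 2*3 = 6)
O*((G(-41, 6) - 4098) + W(-39)) = 6*(((-41)² - 4098) + 2*(-39)) = 6*((1681 - 4098) - 78) = 6*(-2417 - 78) = 6*(-2495) = -14970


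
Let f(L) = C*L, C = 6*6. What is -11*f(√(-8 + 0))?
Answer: -792*I*√2 ≈ -1120.1*I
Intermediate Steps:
C = 36
f(L) = 36*L
-11*f(√(-8 + 0)) = -396*√(-8 + 0) = -396*√(-8) = -396*2*I*√2 = -792*I*√2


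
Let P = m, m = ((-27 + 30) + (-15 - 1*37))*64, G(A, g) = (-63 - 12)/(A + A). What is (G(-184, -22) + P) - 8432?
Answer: -4256949/368 ≈ -11568.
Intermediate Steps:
G(A, g) = -75/(2*A) (G(A, g) = -75*1/(2*A) = -75/(2*A))
m = -3136 (m = (3 + (-15 - 37))*64 = (3 - 52)*64 = -49*64 = -3136)
P = -3136
(G(-184, -22) + P) - 8432 = (-75/2/(-184) - 3136) - 8432 = (-75/2*(-1/184) - 3136) - 8432 = (75/368 - 3136) - 8432 = -1153973/368 - 8432 = -4256949/368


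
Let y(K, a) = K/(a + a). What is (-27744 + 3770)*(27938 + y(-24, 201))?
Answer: -44875540108/67 ≈ -6.6978e+8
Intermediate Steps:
y(K, a) = K/(2*a) (y(K, a) = K/((2*a)) = K*(1/(2*a)) = K/(2*a))
(-27744 + 3770)*(27938 + y(-24, 201)) = (-27744 + 3770)*(27938 + (1/2)*(-24)/201) = -23974*(27938 + (1/2)*(-24)*(1/201)) = -23974*(27938 - 4/67) = -23974*1871842/67 = -44875540108/67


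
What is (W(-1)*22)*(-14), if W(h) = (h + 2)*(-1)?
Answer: 308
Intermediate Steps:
W(h) = -2 - h (W(h) = (2 + h)*(-1) = -2 - h)
(W(-1)*22)*(-14) = ((-2 - 1*(-1))*22)*(-14) = ((-2 + 1)*22)*(-14) = -1*22*(-14) = -22*(-14) = 308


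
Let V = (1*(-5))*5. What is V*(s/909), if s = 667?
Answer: -16675/909 ≈ -18.344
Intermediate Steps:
V = -25 (V = -5*5 = -25)
V*(s/909) = -16675/909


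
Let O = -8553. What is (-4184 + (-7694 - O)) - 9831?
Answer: -13156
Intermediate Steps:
(-4184 + (-7694 - O)) - 9831 = (-4184 + (-7694 - 1*(-8553))) - 9831 = (-4184 + (-7694 + 8553)) - 9831 = (-4184 + 859) - 9831 = -3325 - 9831 = -13156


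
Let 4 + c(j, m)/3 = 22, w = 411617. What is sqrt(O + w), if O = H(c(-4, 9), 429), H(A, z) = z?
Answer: sqrt(412046) ≈ 641.91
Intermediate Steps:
c(j, m) = 54 (c(j, m) = -12 + 3*22 = -12 + 66 = 54)
O = 429
sqrt(O + w) = sqrt(429 + 411617) = sqrt(412046)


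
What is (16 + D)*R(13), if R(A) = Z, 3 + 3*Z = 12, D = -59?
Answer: -129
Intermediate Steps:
Z = 3 (Z = -1 + (1/3)*12 = -1 + 4 = 3)
R(A) = 3
(16 + D)*R(13) = (16 - 59)*3 = -43*3 = -129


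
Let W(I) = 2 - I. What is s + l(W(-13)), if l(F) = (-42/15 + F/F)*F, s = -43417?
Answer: -43444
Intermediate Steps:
l(F) = -9*F/5 (l(F) = (-42*1/15 + 1)*F = (-14/5 + 1)*F = -9*F/5)
s + l(W(-13)) = -43417 - 9*(2 - 1*(-13))/5 = -43417 - 9*(2 + 13)/5 = -43417 - 9/5*15 = -43417 - 27 = -43444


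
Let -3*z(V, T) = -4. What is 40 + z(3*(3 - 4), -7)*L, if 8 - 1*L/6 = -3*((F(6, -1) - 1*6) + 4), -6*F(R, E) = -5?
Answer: 76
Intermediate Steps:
F(R, E) = ⅚ (F(R, E) = -⅙*(-5) = ⅚)
z(V, T) = 4/3 (z(V, T) = -⅓*(-4) = 4/3)
L = 27 (L = 48 - (-18)*((⅚ - 1*6) + 4) = 48 - (-18)*((⅚ - 6) + 4) = 48 - (-18)*(-31/6 + 4) = 48 - (-18)*(-7)/6 = 48 - 6*7/2 = 48 - 21 = 27)
40 + z(3*(3 - 4), -7)*L = 40 + (4/3)*27 = 40 + 36 = 76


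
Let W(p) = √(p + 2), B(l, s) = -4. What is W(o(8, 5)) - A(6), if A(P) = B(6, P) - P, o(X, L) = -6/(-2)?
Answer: 10 + √5 ≈ 12.236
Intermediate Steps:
o(X, L) = 3 (o(X, L) = -6*(-½) = 3)
A(P) = -4 - P
W(p) = √(2 + p)
W(o(8, 5)) - A(6) = √(2 + 3) - (-4 - 1*6) = √5 - (-4 - 6) = √5 - 1*(-10) = √5 + 10 = 10 + √5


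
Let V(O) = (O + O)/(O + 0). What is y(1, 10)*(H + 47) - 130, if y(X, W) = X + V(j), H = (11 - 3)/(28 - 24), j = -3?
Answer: 17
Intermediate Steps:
H = 2 (H = 8/4 = 8*(1/4) = 2)
V(O) = 2 (V(O) = (2*O)/O = 2)
y(X, W) = 2 + X (y(X, W) = X + 2 = 2 + X)
y(1, 10)*(H + 47) - 130 = (2 + 1)*(2 + 47) - 130 = 3*49 - 130 = 147 - 130 = 17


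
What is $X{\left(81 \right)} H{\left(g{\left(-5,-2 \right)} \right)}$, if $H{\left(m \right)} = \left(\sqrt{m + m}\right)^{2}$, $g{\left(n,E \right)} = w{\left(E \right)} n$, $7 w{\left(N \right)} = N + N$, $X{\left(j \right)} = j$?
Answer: $\frac{3240}{7} \approx 462.86$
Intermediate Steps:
$w{\left(N \right)} = \frac{2 N}{7}$ ($w{\left(N \right)} = \frac{N + N}{7} = \frac{2 N}{7}$)
$g{\left(n,E \right)} = \frac{2 E n}{7}$ ($g{\left(n,E \right)} = \frac{2 E}{7} n = \frac{2 E n}{7}$)
$H{\left(m \right)} = 2 m$ ($H{\left(m \right)} = \left(\sqrt{2 m}\right)^{2} = \left(\sqrt{2} \sqrt{m}\right)^{2} = 2 m$)
$X{\left(81 \right)} H{\left(g{\left(-5,-2 \right)} \right)} = 81 \cdot 2 \cdot \frac{2}{7} \left(-2\right) \left(-5\right) = 81 \cdot 2 \cdot \frac{20}{7} = 81 \cdot \frac{40}{7} = \frac{3240}{7}$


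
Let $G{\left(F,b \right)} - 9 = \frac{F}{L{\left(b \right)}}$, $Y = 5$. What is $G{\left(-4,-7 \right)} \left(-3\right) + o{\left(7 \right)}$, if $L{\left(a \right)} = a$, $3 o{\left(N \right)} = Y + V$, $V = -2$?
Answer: $- \frac{194}{7} \approx -27.714$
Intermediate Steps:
$o{\left(N \right)} = 1$ ($o{\left(N \right)} = \frac{5 - 2}{3} = \frac{1}{3} \cdot 3 = 1$)
$G{\left(F,b \right)} = 9 + \frac{F}{b}$
$G{\left(-4,-7 \right)} \left(-3\right) + o{\left(7 \right)} = \left(9 - \frac{4}{-7}\right) \left(-3\right) + 1 = \left(9 - - \frac{4}{7}\right) \left(-3\right) + 1 = \left(9 + \frac{4}{7}\right) \left(-3\right) + 1 = \frac{67}{7} \left(-3\right) + 1 = - \frac{201}{7} + 1 = - \frac{194}{7}$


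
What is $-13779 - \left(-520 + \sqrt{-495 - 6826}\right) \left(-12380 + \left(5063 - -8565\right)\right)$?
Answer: $635181 - 1248 i \sqrt{7321} \approx 6.3518 \cdot 10^{5} - 1.0678 \cdot 10^{5} i$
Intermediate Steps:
$-13779 - \left(-520 + \sqrt{-495 - 6826}\right) \left(-12380 + \left(5063 - -8565\right)\right) = -13779 - \left(-520 + \sqrt{-7321}\right) \left(-12380 + \left(5063 + 8565\right)\right) = -13779 - \left(-520 + i \sqrt{7321}\right) \left(-12380 + 13628\right) = -13779 - \left(-520 + i \sqrt{7321}\right) 1248 = -13779 - \left(-648960 + 1248 i \sqrt{7321}\right) = -13779 + \left(648960 - 1248 i \sqrt{7321}\right) = 635181 - 1248 i \sqrt{7321}$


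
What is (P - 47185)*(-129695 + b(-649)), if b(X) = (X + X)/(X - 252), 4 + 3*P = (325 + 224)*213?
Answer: 959058883978/901 ≈ 1.0644e+9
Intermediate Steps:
P = 116933/3 (P = -4/3 + ((325 + 224)*213)/3 = -4/3 + (549*213)/3 = -4/3 + (1/3)*116937 = -4/3 + 38979 = 116933/3 ≈ 38978.)
b(X) = 2*X/(-252 + X) (b(X) = (2*X)/(-252 + X) = 2*X/(-252 + X))
(P - 47185)*(-129695 + b(-649)) = (116933/3 - 47185)*(-129695 + 2*(-649)/(-252 - 649)) = -24622*(-129695 + 2*(-649)/(-901))/3 = -24622*(-129695 + 2*(-649)*(-1/901))/3 = -24622*(-129695 + 1298/901)/3 = -24622/3*(-116853897/901) = 959058883978/901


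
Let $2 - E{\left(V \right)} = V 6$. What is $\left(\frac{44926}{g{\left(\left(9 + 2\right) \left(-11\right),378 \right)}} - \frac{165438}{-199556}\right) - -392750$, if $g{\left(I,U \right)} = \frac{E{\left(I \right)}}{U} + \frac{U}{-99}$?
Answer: $\frac{1478018241283}{4005374} \approx 3.6901 \cdot 10^{5}$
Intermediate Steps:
$E{\left(V \right)} = 2 - 6 V$ ($E{\left(V \right)} = 2 - V 6 = 2 - 6 V$)
$g{\left(I,U \right)} = - \frac{U}{99} + \frac{2 - 6 I}{U}$ ($g{\left(I,U \right)} = \frac{2 - 6 I}{U} + \frac{U}{-99} = \frac{2 - 6 I}{U} + U \left(- \frac{1}{99}\right) = \frac{2 - 6 I}{U} - \frac{U}{99} = - \frac{U}{99} + \frac{2 - 6 I}{U}$)
$\left(\frac{44926}{g{\left(\left(9 + 2\right) \left(-11\right),378 \right)}} - \frac{165438}{-199556}\right) - -392750 = \left(\frac{44926}{\frac{1}{99} \cdot \frac{1}{378} \left(198 - 378^{2} - 594 \left(9 + 2\right) \left(-11\right)\right)} - \frac{165438}{-199556}\right) - -392750 = \left(\frac{44926}{\frac{1}{99} \cdot \frac{1}{378} \left(198 - 142884 - 594 \cdot 11 \left(-11\right)\right)} - - \frac{11817}{14254}\right) + 392750 = \left(\frac{44926}{\frac{1}{99} \cdot \frac{1}{378} \left(198 - 142884 - -71874\right)} + \frac{11817}{14254}\right) + 392750 = \left(\frac{44926}{\frac{1}{99} \cdot \frac{1}{378} \left(198 - 142884 + 71874\right)} + \frac{11817}{14254}\right) + 392750 = \left(\frac{44926}{\frac{1}{99} \cdot \frac{1}{378} \left(-70812\right)} + \frac{11817}{14254}\right) + 392750 = \left(\frac{44926}{- \frac{562}{297}} + \frac{11817}{14254}\right) + 392750 = \left(44926 \left(- \frac{297}{562}\right) + \frac{11817}{14254}\right) + 392750 = \left(- \frac{6671511}{281} + \frac{11817}{14254}\right) + 392750 = - \frac{95092397217}{4005374} + 392750 = \frac{1478018241283}{4005374}$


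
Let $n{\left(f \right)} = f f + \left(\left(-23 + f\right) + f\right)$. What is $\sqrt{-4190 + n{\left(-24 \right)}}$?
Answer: $i \sqrt{3685} \approx 60.704 i$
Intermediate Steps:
$n{\left(f \right)} = -23 + f^{2} + 2 f$ ($n{\left(f \right)} = f^{2} + \left(-23 + 2 f\right) = -23 + f^{2} + 2 f$)
$\sqrt{-4190 + n{\left(-24 \right)}} = \sqrt{-4190 + \left(-23 + \left(-24\right)^{2} + 2 \left(-24\right)\right)} = \sqrt{-4190 - -505} = \sqrt{-4190 + 505} = \sqrt{-3685} = i \sqrt{3685}$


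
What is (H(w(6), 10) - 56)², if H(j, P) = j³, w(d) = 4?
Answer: 64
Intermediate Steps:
(H(w(6), 10) - 56)² = (4³ - 56)² = (64 - 56)² = 8² = 64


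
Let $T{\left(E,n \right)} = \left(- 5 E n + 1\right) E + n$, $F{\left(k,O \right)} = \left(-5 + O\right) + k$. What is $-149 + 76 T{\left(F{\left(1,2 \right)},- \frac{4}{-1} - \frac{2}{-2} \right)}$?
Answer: $-7521$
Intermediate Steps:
$F{\left(k,O \right)} = -5 + O + k$
$T{\left(E,n \right)} = n + E \left(1 - 5 E n\right)$ ($T{\left(E,n \right)} = \left(- 5 E n + 1\right) E + n = \left(1 - 5 E n\right) E + n = E \left(1 - 5 E n\right) + n = n + E \left(1 - 5 E n\right)$)
$-149 + 76 T{\left(F{\left(1,2 \right)},- \frac{4}{-1} - \frac{2}{-2} \right)} = -149 + 76 \left(\left(-5 + 2 + 1\right) - \left(-1 - 4\right) - 5 \left(- \frac{4}{-1} - \frac{2}{-2}\right) \left(-5 + 2 + 1\right)^{2}\right) = -149 + 76 \left(-2 - -5 - 5 \left(\left(-4\right) \left(-1\right) - -1\right) \left(-2\right)^{2}\right) = -149 + 76 \left(-2 + \left(4 + 1\right) - 5 \left(4 + 1\right) 4\right) = -149 + 76 \left(-2 + 5 - 25 \cdot 4\right) = -149 + 76 \left(-2 + 5 - 100\right) = -149 + 76 \left(-97\right) = -149 - 7372 = -7521$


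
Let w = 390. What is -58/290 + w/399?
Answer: 517/665 ≈ 0.77744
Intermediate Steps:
-58/290 + w/399 = -58/290 + 390/399 = -58*1/290 + 390*(1/399) = -⅕ + 130/133 = 517/665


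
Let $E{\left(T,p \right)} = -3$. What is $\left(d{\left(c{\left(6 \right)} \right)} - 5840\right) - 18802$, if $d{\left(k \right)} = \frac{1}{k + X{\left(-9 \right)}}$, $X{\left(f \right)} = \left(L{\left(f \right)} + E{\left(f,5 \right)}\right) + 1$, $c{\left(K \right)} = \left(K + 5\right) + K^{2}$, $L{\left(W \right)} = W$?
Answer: $- \frac{887111}{36} \approx -24642.0$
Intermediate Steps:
$c{\left(K \right)} = 5 + K + K^{2}$ ($c{\left(K \right)} = \left(5 + K\right) + K^{2} = 5 + K + K^{2}$)
$X{\left(f \right)} = -2 + f$ ($X{\left(f \right)} = \left(f - 3\right) + 1 = \left(-3 + f\right) + 1 = -2 + f$)
$d{\left(k \right)} = \frac{1}{-11 + k}$ ($d{\left(k \right)} = \frac{1}{k - 11} = \frac{1}{-11 + k}$)
$\left(d{\left(c{\left(6 \right)} \right)} - 5840\right) - 18802 = \left(\frac{1}{-11 + \left(5 + 6 + 6^{2}\right)} - 5840\right) - 18802 = \left(\frac{1}{-11 + \left(5 + 6 + 36\right)} - 5840\right) - 18802 = \left(\frac{1}{-11 + 47} - 5840\right) - 18802 = \left(\frac{1}{36} - 5840\right) - 18802 = - \frac{210239}{36} - 18802 = - \frac{887111}{36}$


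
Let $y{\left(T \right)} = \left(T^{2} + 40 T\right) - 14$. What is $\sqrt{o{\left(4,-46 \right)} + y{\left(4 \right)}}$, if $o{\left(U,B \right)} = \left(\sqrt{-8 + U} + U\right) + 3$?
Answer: $\sqrt{169 + 2 i} \approx 13.0 + 0.07692 i$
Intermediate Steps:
$y{\left(T \right)} = -14 + T^{2} + 40 T$
$o{\left(U,B \right)} = 3 + U + \sqrt{-8 + U}$ ($o{\left(U,B \right)} = \left(U + \sqrt{-8 + U}\right) + 3 = 3 + U + \sqrt{-8 + U}$)
$\sqrt{o{\left(4,-46 \right)} + y{\left(4 \right)}} = \sqrt{\left(3 + 4 + \sqrt{-8 + 4}\right) + \left(-14 + 4^{2} + 40 \cdot 4\right)} = \sqrt{\left(3 + 4 + \sqrt{-4}\right) + \left(-14 + 16 + 160\right)} = \sqrt{\left(3 + 4 + 2 i\right) + 162} = \sqrt{\left(7 + 2 i\right) + 162} = \sqrt{169 + 2 i}$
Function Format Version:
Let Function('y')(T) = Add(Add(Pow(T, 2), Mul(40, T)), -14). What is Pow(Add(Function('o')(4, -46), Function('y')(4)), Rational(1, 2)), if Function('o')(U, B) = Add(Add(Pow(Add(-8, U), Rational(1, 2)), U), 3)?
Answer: Pow(Add(169, Mul(2, I)), Rational(1, 2)) ≈ Add(13.000, Mul(0.07692, I))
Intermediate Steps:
Function('y')(T) = Add(-14, Pow(T, 2), Mul(40, T))
Function('o')(U, B) = Add(3, U, Pow(Add(-8, U), Rational(1, 2))) (Function('o')(U, B) = Add(Add(U, Pow(Add(-8, U), Rational(1, 2))), 3) = Add(3, U, Pow(Add(-8, U), Rational(1, 2))))
Pow(Add(Function('o')(4, -46), Function('y')(4)), Rational(1, 2)) = Pow(Add(Add(3, 4, Pow(Add(-8, 4), Rational(1, 2))), Add(-14, Pow(4, 2), Mul(40, 4))), Rational(1, 2)) = Pow(Add(Add(3, 4, Pow(-4, Rational(1, 2))), Add(-14, 16, 160)), Rational(1, 2)) = Pow(Add(Add(3, 4, Mul(2, I)), 162), Rational(1, 2)) = Pow(Add(Add(7, Mul(2, I)), 162), Rational(1, 2)) = Pow(Add(169, Mul(2, I)), Rational(1, 2))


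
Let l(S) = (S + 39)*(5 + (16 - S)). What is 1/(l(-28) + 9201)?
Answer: 1/9740 ≈ 0.00010267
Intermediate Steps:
l(S) = (21 - S)*(39 + S) (l(S) = (39 + S)*(21 - S) = (21 - S)*(39 + S))
1/(l(-28) + 9201) = 1/((819 - 1*(-28)² - 18*(-28)) + 9201) = 1/((819 - 1*784 + 504) + 9201) = 1/((819 - 784 + 504) + 9201) = 1/(539 + 9201) = 1/9740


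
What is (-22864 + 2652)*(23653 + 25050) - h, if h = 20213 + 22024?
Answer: -984427273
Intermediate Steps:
h = 42237
(-22864 + 2652)*(23653 + 25050) - h = (-22864 + 2652)*(23653 + 25050) - 1*42237 = -20212*48703 - 42237 = -984385036 - 42237 = -984427273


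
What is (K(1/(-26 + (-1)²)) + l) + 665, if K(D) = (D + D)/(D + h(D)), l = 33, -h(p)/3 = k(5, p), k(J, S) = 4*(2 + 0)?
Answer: 419500/601 ≈ 698.00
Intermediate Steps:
k(J, S) = 8 (k(J, S) = 4*2 = 8)
h(p) = -24 (h(p) = -3*8 = -24)
K(D) = 2*D/(-24 + D) (K(D) = (D + D)/(D - 24) = (2*D)/(-24 + D) = 2*D/(-24 + D))
(K(1/(-26 + (-1)²)) + l) + 665 = (2/((-26 + (-1)²)*(-24 + 1/(-26 + (-1)²))) + 33) + 665 = (2/((-26 + 1)*(-24 + 1/(-26 + 1))) + 33) + 665 = (2/(-25*(-24 + 1/(-25))) + 33) + 665 = (2*(-1/25)/(-24 - 1/25) + 33) + 665 = (2*(-1/25)/(-601/25) + 33) + 665 = (2*(-1/25)*(-25/601) + 33) + 665 = (2/601 + 33) + 665 = 19835/601 + 665 = 419500/601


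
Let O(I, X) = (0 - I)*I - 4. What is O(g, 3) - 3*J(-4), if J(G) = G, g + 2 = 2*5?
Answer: -56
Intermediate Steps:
g = 8 (g = -2 + 2*5 = -2 + 10 = 8)
O(I, X) = -4 - I² (O(I, X) = (-I)*I - 4 = -I² - 4 = -4 - I²)
O(g, 3) - 3*J(-4) = (-4 - 1*8²) - 3*(-4) = (-4 - 1*64) + 12 = (-4 - 64) + 12 = -68 + 12 = -56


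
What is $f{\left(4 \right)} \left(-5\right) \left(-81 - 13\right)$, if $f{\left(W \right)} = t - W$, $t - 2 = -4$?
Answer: $-2820$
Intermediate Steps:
$t = -2$ ($t = 2 - 4 = -2$)
$f{\left(W \right)} = -2 - W$
$f{\left(4 \right)} \left(-5\right) \left(-81 - 13\right) = \left(-2 - 4\right) \left(-5\right) \left(-81 - 13\right) = \left(-6\right) \left(-5\right) \left(-94\right) = 30 \left(-94\right) = -2820$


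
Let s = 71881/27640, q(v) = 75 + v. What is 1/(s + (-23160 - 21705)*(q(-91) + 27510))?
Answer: -27640/34094446016519 ≈ -8.1069e-10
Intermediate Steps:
s = 71881/27640 (s = 71881*(1/27640) = 71881/27640 ≈ 2.6006)
1/(s + (-23160 - 21705)*(q(-91) + 27510)) = 1/(71881/27640 + (-23160 - 21705)*((75 - 91) + 27510)) = 1/(71881/27640 - 44865*(-16 + 27510)) = 1/(71881/27640 - 44865*27494) = 1/(71881/27640 - 1233518310) = 1/(-34094446016519/27640) = -27640/34094446016519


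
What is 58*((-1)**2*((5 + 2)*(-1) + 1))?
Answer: -348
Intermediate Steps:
58*((-1)**2*((5 + 2)*(-1) + 1)) = 58*(1*(7*(-1) + 1)) = 58*(1*(-7 + 1)) = 58*(1*(-6)) = 58*(-6) = -348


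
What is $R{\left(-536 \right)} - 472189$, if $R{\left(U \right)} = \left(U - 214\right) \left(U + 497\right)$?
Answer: $-442939$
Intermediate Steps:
$R{\left(U \right)} = \left(-214 + U\right) \left(497 + U\right)$
$R{\left(-536 \right)} - 472189 = \left(-106358 + \left(-536\right)^{2} + 283 \left(-536\right)\right) - 472189 = \left(-106358 + 287296 - 151688\right) - 472189 = 29250 - 472189 = -442939$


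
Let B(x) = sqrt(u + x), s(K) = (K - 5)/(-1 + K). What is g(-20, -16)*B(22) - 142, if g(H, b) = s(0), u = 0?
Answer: -142 + 5*sqrt(22) ≈ -118.55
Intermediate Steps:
s(K) = (-5 + K)/(-1 + K)
g(H, b) = 5 (g(H, b) = (-5 + 0)/(-1 + 0) = -5/(-1) = -1*(-5) = 5)
B(x) = sqrt(x) (B(x) = sqrt(0 + x) = sqrt(x))
g(-20, -16)*B(22) - 142 = 5*sqrt(22) - 142 = -142 + 5*sqrt(22)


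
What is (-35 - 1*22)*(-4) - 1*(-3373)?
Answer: 3601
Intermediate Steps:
(-35 - 1*22)*(-4) - 1*(-3373) = (-35 - 22)*(-4) + 3373 = -57*(-4) + 3373 = 228 + 3373 = 3601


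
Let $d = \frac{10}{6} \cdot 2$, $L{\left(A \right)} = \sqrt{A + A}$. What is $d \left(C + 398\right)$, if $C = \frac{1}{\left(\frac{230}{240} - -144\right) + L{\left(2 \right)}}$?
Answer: $\frac{14037700}{10581} \approx 1326.7$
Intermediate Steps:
$L{\left(A \right)} = \sqrt{2} \sqrt{A}$ ($L{\left(A \right)} = \sqrt{2 A} = \sqrt{2} \sqrt{A}$)
$C = \frac{24}{3527}$ ($C = \frac{1}{\left(\frac{230}{240} - -144\right) + \sqrt{2} \sqrt{2}} = \frac{1}{\left(230 \cdot \frac{1}{240} + 144\right) + 2} = \frac{1}{\left(\frac{23}{24} + 144\right) + 2} = \frac{1}{\frac{3479}{24} + 2} = \frac{1}{\frac{3527}{24}} = \frac{24}{3527} \approx 0.0068047$)
$d = \frac{10}{3}$ ($d = 10 \cdot \frac{1}{6} \cdot 2 = \frac{5}{3} \cdot 2 = \frac{10}{3} \approx 3.3333$)
$d \left(C + 398\right) = \frac{10 \left(\frac{24}{3527} + 398\right)}{3} = \frac{10}{3} \cdot \frac{1403770}{3527} = \frac{14037700}{10581}$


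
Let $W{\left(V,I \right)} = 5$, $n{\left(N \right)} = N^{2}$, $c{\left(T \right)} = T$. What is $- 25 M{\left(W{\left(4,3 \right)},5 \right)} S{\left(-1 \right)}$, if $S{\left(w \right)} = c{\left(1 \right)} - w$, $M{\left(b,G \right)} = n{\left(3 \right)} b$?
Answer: $-2250$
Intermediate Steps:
$M{\left(b,G \right)} = 9 b$ ($M{\left(b,G \right)} = 3^{2} b = 9 b$)
$S{\left(w \right)} = 1 - w$
$- 25 M{\left(W{\left(4,3 \right)},5 \right)} S{\left(-1 \right)} = - 25 \cdot 9 \cdot 5 \left(1 - -1\right) = \left(-25\right) 45 \left(1 + 1\right) = \left(-1125\right) 2 = -2250$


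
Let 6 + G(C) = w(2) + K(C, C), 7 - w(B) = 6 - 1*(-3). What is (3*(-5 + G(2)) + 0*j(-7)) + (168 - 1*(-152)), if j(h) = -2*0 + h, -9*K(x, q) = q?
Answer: 841/3 ≈ 280.33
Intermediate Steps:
w(B) = -2 (w(B) = 7 - (6 - 1*(-3)) = 7 - (6 + 3) = 7 - 1*9 = 7 - 9 = -2)
K(x, q) = -q/9
j(h) = h (j(h) = 0 + h = h)
G(C) = -8 - C/9 (G(C) = -6 + (-2 - C/9) = -8 - C/9)
(3*(-5 + G(2)) + 0*j(-7)) + (168 - 1*(-152)) = (3*(-5 + (-8 - 1/9*2)) + 0*(-7)) + (168 - 1*(-152)) = (3*(-5 + (-8 - 2/9)) + 0) + (168 + 152) = (3*(-5 - 74/9) + 0) + 320 = (3*(-119/9) + 0) + 320 = (-119/3 + 0) + 320 = -119/3 + 320 = 841/3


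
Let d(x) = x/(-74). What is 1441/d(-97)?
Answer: 106634/97 ≈ 1099.3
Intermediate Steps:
d(x) = -x/74 (d(x) = x*(-1/74) = -x/74)
1441/d(-97) = 1441/((-1/74*(-97))) = 1441/(97/74) = 1441*(74/97) = 106634/97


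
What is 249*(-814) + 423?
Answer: -202263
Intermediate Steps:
249*(-814) + 423 = -202686 + 423 = -202263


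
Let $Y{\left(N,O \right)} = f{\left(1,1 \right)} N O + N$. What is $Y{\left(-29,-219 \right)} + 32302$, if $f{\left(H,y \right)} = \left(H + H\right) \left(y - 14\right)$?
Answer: $-132853$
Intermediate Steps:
$f{\left(H,y \right)} = 2 H \left(-14 + y\right)$
$Y{\left(N,O \right)} = N - 26 N O$ ($Y{\left(N,O \right)} = 2 \cdot 1 \left(-14 + 1\right) N O + N = 2 \cdot 1 \left(-13\right) N O + N = - 26 N O + N = N - 26 N O$)
$Y{\left(-29,-219 \right)} + 32302 = - 29 \left(1 - -5694\right) + 32302 = - 29 \left(1 + 5694\right) + 32302 = \left(-29\right) 5695 + 32302 = -165155 + 32302 = -132853$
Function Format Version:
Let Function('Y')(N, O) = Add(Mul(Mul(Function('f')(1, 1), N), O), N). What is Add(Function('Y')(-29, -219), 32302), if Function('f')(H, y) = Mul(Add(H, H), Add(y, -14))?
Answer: -132853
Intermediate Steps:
Function('f')(H, y) = Mul(2, H, Add(-14, y)) (Function('f')(H, y) = Mul(Mul(2, H), Add(-14, y)) = Mul(2, H, Add(-14, y)))
Function('Y')(N, O) = Add(N, Mul(-26, N, O)) (Function('Y')(N, O) = Add(Mul(Mul(Mul(2, 1, Add(-14, 1)), N), O), N) = Add(Mul(Mul(Mul(2, 1, -13), N), O), N) = Add(Mul(Mul(-26, N), O), N) = Add(Mul(-26, N, O), N) = Add(N, Mul(-26, N, O)))
Add(Function('Y')(-29, -219), 32302) = Add(Mul(-29, Add(1, Mul(-26, -219))), 32302) = Add(Mul(-29, Add(1, 5694)), 32302) = Add(Mul(-29, 5695), 32302) = Add(-165155, 32302) = -132853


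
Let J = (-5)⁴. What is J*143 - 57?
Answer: 89318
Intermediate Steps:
J = 625
J*143 - 57 = 625*143 - 57 = 89375 - 57 = 89318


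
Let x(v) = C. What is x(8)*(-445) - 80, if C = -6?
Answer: 2590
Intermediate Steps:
x(v) = -6
x(8)*(-445) - 80 = -6*(-445) - 80 = 2670 - 80 = 2590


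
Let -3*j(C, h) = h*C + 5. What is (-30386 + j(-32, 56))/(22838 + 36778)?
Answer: -89371/178848 ≈ -0.49970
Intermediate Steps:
j(C, h) = -5/3 - C*h/3 (j(C, h) = -(h*C + 5)/3 = -(C*h + 5)/3 = -(5 + C*h)/3 = -5/3 - C*h/3)
(-30386 + j(-32, 56))/(22838 + 36778) = (-30386 + (-5/3 - ⅓*(-32)*56))/(22838 + 36778) = (-30386 + (-5/3 + 1792/3))/59616 = (-30386 + 1787/3)*(1/59616) = -89371/3*1/59616 = -89371/178848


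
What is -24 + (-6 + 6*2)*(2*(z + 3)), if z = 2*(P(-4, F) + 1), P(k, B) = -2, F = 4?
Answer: -12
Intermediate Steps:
z = -2 (z = 2*(-2 + 1) = 2*(-1) = -2)
-24 + (-6 + 6*2)*(2*(z + 3)) = -24 + (-6 + 6*2)*(2*(-2 + 3)) = -24 + (-6 + 12)*(2*1) = -24 + 6*2 = -24 + 12 = -12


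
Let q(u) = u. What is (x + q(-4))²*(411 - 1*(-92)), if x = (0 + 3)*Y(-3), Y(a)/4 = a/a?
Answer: 32192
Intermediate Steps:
Y(a) = 4 (Y(a) = 4*(a/a) = 4*1 = 4)
x = 12 (x = (0 + 3)*4 = 3*4 = 12)
(x + q(-4))²*(411 - 1*(-92)) = (12 - 4)²*(411 - 1*(-92)) = 8²*(411 + 92) = 64*503 = 32192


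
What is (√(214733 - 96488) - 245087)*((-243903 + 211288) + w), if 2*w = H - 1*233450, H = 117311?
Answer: 44451184103/2 - 181369*√118245/2 ≈ 2.2194e+10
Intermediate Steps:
w = -116139/2 (w = (117311 - 1*233450)/2 = (117311 - 233450)/2 = (½)*(-116139) = -116139/2 ≈ -58070.)
(√(214733 - 96488) - 245087)*((-243903 + 211288) + w) = (√(214733 - 96488) - 245087)*((-243903 + 211288) - 116139/2) = (√118245 - 245087)*(-32615 - 116139/2) = (-245087 + √118245)*(-181369/2) = 44451184103/2 - 181369*√118245/2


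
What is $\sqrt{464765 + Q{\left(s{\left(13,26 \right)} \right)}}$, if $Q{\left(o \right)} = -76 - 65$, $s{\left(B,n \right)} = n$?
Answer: $4 \sqrt{29039} \approx 681.63$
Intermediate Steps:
$Q{\left(o \right)} = -141$ ($Q{\left(o \right)} = -76 - 65 = -141$)
$\sqrt{464765 + Q{\left(s{\left(13,26 \right)} \right)}} = \sqrt{464765 - 141} = \sqrt{464624} = 4 \sqrt{29039}$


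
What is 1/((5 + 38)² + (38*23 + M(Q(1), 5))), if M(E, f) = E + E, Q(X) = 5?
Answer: 1/2733 ≈ 0.00036590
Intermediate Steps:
M(E, f) = 2*E
1/((5 + 38)² + (38*23 + M(Q(1), 5))) = 1/((5 + 38)² + (38*23 + 2*5)) = 1/(43² + (874 + 10)) = 1/(1849 + 884) = 1/2733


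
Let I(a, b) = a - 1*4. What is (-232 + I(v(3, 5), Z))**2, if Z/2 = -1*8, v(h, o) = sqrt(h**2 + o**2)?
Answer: (236 - sqrt(34))**2 ≈ 52978.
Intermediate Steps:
Z = -16 (Z = 2*(-1*8) = 2*(-8) = -16)
I(a, b) = -4 + a (I(a, b) = a - 4 = -4 + a)
(-232 + I(v(3, 5), Z))**2 = (-232 + (-4 + sqrt(3**2 + 5**2)))**2 = (-232 + (-4 + sqrt(9 + 25)))**2 = (-232 + (-4 + sqrt(34)))**2 = (-236 + sqrt(34))**2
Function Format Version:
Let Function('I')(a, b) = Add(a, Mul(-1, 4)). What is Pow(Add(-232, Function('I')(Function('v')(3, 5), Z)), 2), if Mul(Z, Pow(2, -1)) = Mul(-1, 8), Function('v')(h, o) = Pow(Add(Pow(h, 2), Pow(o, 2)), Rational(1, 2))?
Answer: Pow(Add(236, Mul(-1, Pow(34, Rational(1, 2)))), 2) ≈ 52978.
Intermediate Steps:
Z = -16 (Z = Mul(2, Mul(-1, 8)) = Mul(2, -8) = -16)
Function('I')(a, b) = Add(-4, a) (Function('I')(a, b) = Add(a, -4) = Add(-4, a))
Pow(Add(-232, Function('I')(Function('v')(3, 5), Z)), 2) = Pow(Add(-232, Add(-4, Pow(Add(Pow(3, 2), Pow(5, 2)), Rational(1, 2)))), 2) = Pow(Add(-232, Add(-4, Pow(Add(9, 25), Rational(1, 2)))), 2) = Pow(Add(-232, Add(-4, Pow(34, Rational(1, 2)))), 2) = Pow(Add(-236, Pow(34, Rational(1, 2))), 2)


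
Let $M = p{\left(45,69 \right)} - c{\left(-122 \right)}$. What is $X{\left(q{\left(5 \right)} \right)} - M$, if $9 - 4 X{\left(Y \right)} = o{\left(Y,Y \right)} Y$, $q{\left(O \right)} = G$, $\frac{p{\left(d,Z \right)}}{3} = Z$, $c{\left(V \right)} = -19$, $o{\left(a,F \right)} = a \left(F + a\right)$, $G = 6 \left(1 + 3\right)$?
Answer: $- \frac{28543}{4} \approx -7135.8$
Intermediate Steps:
$G = 24$ ($G = 6 \cdot 4 = 24$)
$p{\left(d,Z \right)} = 3 Z$
$q{\left(O \right)} = 24$
$X{\left(Y \right)} = \frac{9}{4} - \frac{Y^{3}}{2}$ ($X{\left(Y \right)} = \frac{9}{4} - \frac{Y \left(Y + Y\right) Y}{4} = \frac{9}{4} - \frac{Y 2 Y Y}{4} = \frac{9}{4} - \frac{2 Y^{2} Y}{4} = \frac{9}{4} - \frac{2 Y^{3}}{4} = \frac{9}{4} - \frac{Y^{3}}{2}$)
$M = 226$ ($M = 3 \cdot 69 - -19 = 207 + 19 = 226$)
$X{\left(q{\left(5 \right)} \right)} - M = \left(\frac{9}{4} - \frac{24^{3}}{2}\right) - 226 = \left(\frac{9}{4} - 6912\right) - 226 = - \frac{27639}{4} - 226 = - \frac{28543}{4}$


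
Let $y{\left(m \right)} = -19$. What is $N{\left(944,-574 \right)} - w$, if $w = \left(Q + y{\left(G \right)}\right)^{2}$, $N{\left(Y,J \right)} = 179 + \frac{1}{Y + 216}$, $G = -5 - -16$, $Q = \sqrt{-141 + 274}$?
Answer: $- \frac{365399}{1160} + 38 \sqrt{133} \approx 123.24$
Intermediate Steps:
$Q = \sqrt{133} \approx 11.533$
$G = 11$ ($G = -5 + 16 = 11$)
$N{\left(Y,J \right)} = 179 + \frac{1}{216 + Y}$
$w = \left(-19 + \sqrt{133}\right)^{2}$ ($w = \left(\sqrt{133} - 19\right)^{2} = \left(-19 + \sqrt{133}\right)^{2} \approx 55.763$)
$N{\left(944,-574 \right)} - w = \frac{38665 + 179 \cdot 944}{216 + 944} - \left(19 - \sqrt{133}\right)^{2} = \frac{38665 + 168976}{1160} - \left(19 - \sqrt{133}\right)^{2} = \frac{1}{1160} \cdot 207641 - \left(19 - \sqrt{133}\right)^{2} = \frac{207641}{1160} - \left(19 - \sqrt{133}\right)^{2}$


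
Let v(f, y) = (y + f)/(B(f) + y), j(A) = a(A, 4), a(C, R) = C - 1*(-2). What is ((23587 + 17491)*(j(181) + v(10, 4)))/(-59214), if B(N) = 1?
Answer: -19080731/148035 ≈ -128.89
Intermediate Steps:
a(C, R) = 2 + C (a(C, R) = C + 2 = 2 + C)
j(A) = 2 + A
v(f, y) = (f + y)/(1 + y) (v(f, y) = (y + f)/(1 + y) = (f + y)/(1 + y))
((23587 + 17491)*(j(181) + v(10, 4)))/(-59214) = ((23587 + 17491)*((2 + 181) + (10 + 4)/(1 + 4)))/(-59214) = (41078*(183 + 14/5))*(-1/59214) = (41078*(929/5))*(-1/59214) = (38161462/5)*(-1/59214) = -19080731/148035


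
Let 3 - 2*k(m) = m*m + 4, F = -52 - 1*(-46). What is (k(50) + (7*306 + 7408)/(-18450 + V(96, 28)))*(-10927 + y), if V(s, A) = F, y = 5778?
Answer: 59442058961/9228 ≈ 6.4415e+6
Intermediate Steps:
F = -6 (F = -52 + 46 = -6)
V(s, A) = -6
k(m) = -½ - m²/2 (k(m) = 3/2 - (m*m + 4)/2 = 3/2 - (m² + 4)/2 = 3/2 - (4 + m²)/2 = 3/2 + (-2 - m²/2) = -½ - m²/2)
(k(50) + (7*306 + 7408)/(-18450 + V(96, 28)))*(-10927 + y) = ((-½ - ½*50²) + (7*306 + 7408)/(-18450 - 6))*(-10927 + 5778) = ((-½ - ½*2500) + (2142 + 7408)/(-18456))*(-5149) = ((-½ - 1250) + 9550*(-1/18456))*(-5149) = (-2501/2 - 4775/9228)*(-5149) = -11544389/9228*(-5149) = 59442058961/9228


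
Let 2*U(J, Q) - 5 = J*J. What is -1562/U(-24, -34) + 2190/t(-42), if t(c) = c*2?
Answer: -36543/1162 ≈ -31.448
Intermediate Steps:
t(c) = 2*c
U(J, Q) = 5/2 + J**2/2 (U(J, Q) = 5/2 + (J*J)/2 = 5/2 + J**2/2)
-1562/U(-24, -34) + 2190/t(-42) = -1562/(5/2 + (1/2)*(-24)**2) + 2190/((2*(-42))) = -1562/(5/2 + (1/2)*576) + 2190/(-84) = -1562/(5/2 + 288) + 2190*(-1/84) = -1562/581/2 - 365/14 = -1562*2/581 - 365/14 = -3124/581 - 365/14 = -36543/1162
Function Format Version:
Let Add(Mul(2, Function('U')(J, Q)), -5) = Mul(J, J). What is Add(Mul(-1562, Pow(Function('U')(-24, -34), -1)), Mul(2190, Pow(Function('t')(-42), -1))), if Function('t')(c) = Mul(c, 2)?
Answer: Rational(-36543, 1162) ≈ -31.448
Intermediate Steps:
Function('t')(c) = Mul(2, c)
Function('U')(J, Q) = Add(Rational(5, 2), Mul(Rational(1, 2), Pow(J, 2))) (Function('U')(J, Q) = Add(Rational(5, 2), Mul(Rational(1, 2), Mul(J, J))) = Add(Rational(5, 2), Mul(Rational(1, 2), Pow(J, 2))))
Add(Mul(-1562, Pow(Function('U')(-24, -34), -1)), Mul(2190, Pow(Function('t')(-42), -1))) = Add(Mul(-1562, Pow(Add(Rational(5, 2), Mul(Rational(1, 2), Pow(-24, 2))), -1)), Mul(2190, Pow(Mul(2, -42), -1))) = Add(Mul(-1562, Pow(Add(Rational(5, 2), Mul(Rational(1, 2), 576)), -1)), Mul(2190, Pow(-84, -1))) = Add(Mul(-1562, Pow(Add(Rational(5, 2), 288), -1)), Mul(2190, Rational(-1, 84))) = Add(Mul(-1562, Pow(Rational(581, 2), -1)), Rational(-365, 14)) = Add(Mul(-1562, Rational(2, 581)), Rational(-365, 14)) = Add(Rational(-3124, 581), Rational(-365, 14)) = Rational(-36543, 1162)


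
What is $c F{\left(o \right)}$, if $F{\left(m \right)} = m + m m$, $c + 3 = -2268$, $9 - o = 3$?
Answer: $-95382$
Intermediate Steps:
$o = 6$ ($o = 9 - 3 = 6$)
$c = -2271$ ($c = -3 - 2268 = -2271$)
$F{\left(m \right)} = m + m^{2}$
$c F{\left(o \right)} = - 2271 \cdot 6 \left(1 + 6\right) = - 2271 \cdot 6 \cdot 7 = \left(-2271\right) 42 = -95382$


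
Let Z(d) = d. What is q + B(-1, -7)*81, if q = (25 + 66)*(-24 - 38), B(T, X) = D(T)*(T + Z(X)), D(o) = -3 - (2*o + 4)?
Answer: -2402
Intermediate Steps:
D(o) = -7 - 2*o (D(o) = -3 - (4 + 2*o) = -3 + (-4 - 2*o) = -7 - 2*o)
B(T, X) = (-7 - 2*T)*(T + X)
q = -5642 (q = 91*(-62) = -5642)
q + B(-1, -7)*81 = -5642 - (7 + 2*(-1))*(-1 - 7)*81 = -5642 - 1*(7 - 2)*(-8)*81 = -5642 - 1*5*(-8)*81 = -5642 + 40*81 = -5642 + 3240 = -2402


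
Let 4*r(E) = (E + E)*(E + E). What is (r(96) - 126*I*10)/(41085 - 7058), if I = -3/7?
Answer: 9756/34027 ≈ 0.28671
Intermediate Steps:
I = -3/7 (I = -3*⅐ = -3/7 ≈ -0.42857)
r(E) = E² (r(E) = ((E + E)*(E + E))/4 = ((2*E)*(2*E))/4 = (4*E²)/4 = E²)
(r(96) - 126*I*10)/(41085 - 7058) = (96² - 126*(-3)/7*10)/(41085 - 7058) = (9216 - 21*(-18/7)*10)/34027 = (9216 + 54*10)*(1/34027) = (9216 + 540)*(1/34027) = 9756*(1/34027) = 9756/34027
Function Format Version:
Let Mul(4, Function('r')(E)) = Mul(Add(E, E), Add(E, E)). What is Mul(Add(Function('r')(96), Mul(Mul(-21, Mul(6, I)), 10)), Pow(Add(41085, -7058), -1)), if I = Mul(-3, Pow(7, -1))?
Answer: Rational(9756, 34027) ≈ 0.28671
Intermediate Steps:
I = Rational(-3, 7) (I = Mul(-3, Rational(1, 7)) = Rational(-3, 7) ≈ -0.42857)
Function('r')(E) = Pow(E, 2) (Function('r')(E) = Mul(Rational(1, 4), Mul(Add(E, E), Add(E, E))) = Mul(Rational(1, 4), Mul(Mul(2, E), Mul(2, E))) = Mul(Rational(1, 4), Mul(4, Pow(E, 2))) = Pow(E, 2))
Mul(Add(Function('r')(96), Mul(Mul(-21, Mul(6, I)), 10)), Pow(Add(41085, -7058), -1)) = Mul(Add(Pow(96, 2), Mul(Mul(-21, Mul(6, Rational(-3, 7))), 10)), Pow(Add(41085, -7058), -1)) = Mul(Add(9216, Mul(Mul(-21, Rational(-18, 7)), 10)), Pow(34027, -1)) = Mul(Add(9216, Mul(54, 10)), Rational(1, 34027)) = Mul(Add(9216, 540), Rational(1, 34027)) = Mul(9756, Rational(1, 34027)) = Rational(9756, 34027)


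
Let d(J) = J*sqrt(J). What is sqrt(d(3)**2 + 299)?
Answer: sqrt(326) ≈ 18.055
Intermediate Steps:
d(J) = J**(3/2)
sqrt(d(3)**2 + 299) = sqrt((3**(3/2))**2 + 299) = sqrt((3*sqrt(3))**2 + 299) = sqrt(27 + 299) = sqrt(326)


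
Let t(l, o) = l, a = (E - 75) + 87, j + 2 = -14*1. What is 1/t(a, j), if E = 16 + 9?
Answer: 1/37 ≈ 0.027027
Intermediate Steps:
E = 25
j = -16 (j = -2 - 14*1 = -2 - 14 = -16)
a = 37 (a = (25 - 75) + 87 = -50 + 87 = 37)
1/t(a, j) = 1/37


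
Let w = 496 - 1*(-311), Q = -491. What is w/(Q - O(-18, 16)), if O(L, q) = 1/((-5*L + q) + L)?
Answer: -23672/14403 ≈ -1.6435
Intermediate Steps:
w = 807 (w = 496 + 311 = 807)
O(L, q) = 1/(q - 4*L) (O(L, q) = 1/((q - 5*L) + L) = 1/(q - 4*L))
w/(Q - O(-18, 16)) = 807/(-491 - 1/(16 - 4*(-18))) = 807/(-491 - 1/(16 + 72)) = 807/(-491 - 1/88) = 807/(-43209/88) = 807*(-88/43209) = -23672/14403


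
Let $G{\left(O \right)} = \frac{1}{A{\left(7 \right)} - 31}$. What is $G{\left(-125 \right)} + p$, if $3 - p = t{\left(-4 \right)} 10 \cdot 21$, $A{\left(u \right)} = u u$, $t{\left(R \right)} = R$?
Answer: $\frac{15175}{18} \approx 843.06$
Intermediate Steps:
$A{\left(u \right)} = u^{2}$
$p = 843$ ($p = 3 - \left(-4\right) 10 \cdot 21 = 3 - \left(-40\right) 21 = 3 - -840 = 3 + 840 = 843$)
$G{\left(O \right)} = \frac{1}{18}$ ($G{\left(O \right)} = \frac{1}{7^{2} - 31} = \frac{1}{49 - 31} = \frac{1}{18}$)
$G{\left(-125 \right)} + p = \frac{1}{18} + 843 = \frac{15175}{18}$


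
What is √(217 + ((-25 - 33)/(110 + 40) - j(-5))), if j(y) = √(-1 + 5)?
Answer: 4*√3018/15 ≈ 14.650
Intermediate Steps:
j(y) = 2 (j(y) = √4 = 2)
√(217 + ((-25 - 33)/(110 + 40) - j(-5))) = √(217 + ((-25 - 33)/(110 + 40) - 1*2)) = √(217 + (-58/150 - 2)) = √(217 + (-58*1/150 - 2)) = √(217 + (-29/75 - 2)) = √(217 - 179/75) = √(16096/75) = 4*√3018/15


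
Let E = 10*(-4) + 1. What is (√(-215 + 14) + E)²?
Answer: (39 - I*√201)² ≈ 1320.0 - 1105.8*I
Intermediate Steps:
E = -39 (E = -40 + 1 = -39)
(√(-215 + 14) + E)² = (√(-215 + 14) - 39)² = (√(-201) - 39)² = (I*√201 - 39)² = (-39 + I*√201)²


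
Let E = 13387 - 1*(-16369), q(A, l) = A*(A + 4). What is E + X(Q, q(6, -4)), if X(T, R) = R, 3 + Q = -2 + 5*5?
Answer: 29816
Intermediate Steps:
Q = 20 (Q = -3 + (-2 + 5*5) = -3 + (-2 + 25) = -3 + 23 = 20)
q(A, l) = A*(4 + A)
E = 29756 (E = 13387 + 16369 = 29756)
E + X(Q, q(6, -4)) = 29756 + 6*(4 + 6) = 29756 + 6*10 = 29756 + 60 = 29816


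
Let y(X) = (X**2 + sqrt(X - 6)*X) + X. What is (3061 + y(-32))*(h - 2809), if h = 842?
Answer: -7972251 + 62944*I*sqrt(38) ≈ -7.9722e+6 + 3.8801e+5*I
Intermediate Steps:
y(X) = X + X**2 + X*sqrt(-6 + X) (y(X) = (X**2 + sqrt(-6 + X)*X) + X = (X**2 + X*sqrt(-6 + X)) + X = X + X**2 + X*sqrt(-6 + X))
(3061 + y(-32))*(h - 2809) = (3061 - 32*(1 - 32 + sqrt(-6 - 32)))*(842 - 2809) = (3061 - 32*(1 - 32 + sqrt(-38)))*(-1967) = (3061 - 32*(1 - 32 + I*sqrt(38)))*(-1967) = (3061 - 32*(-31 + I*sqrt(38)))*(-1967) = (3061 + (992 - 32*I*sqrt(38)))*(-1967) = (4053 - 32*I*sqrt(38))*(-1967) = -7972251 + 62944*I*sqrt(38)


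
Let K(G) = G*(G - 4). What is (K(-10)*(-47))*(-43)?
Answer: 282940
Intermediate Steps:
K(G) = G*(-4 + G)
(K(-10)*(-47))*(-43) = (-10*(-4 - 10)*(-47))*(-43) = (-10*(-14)*(-47))*(-43) = (140*(-47))*(-43) = -6580*(-43) = 282940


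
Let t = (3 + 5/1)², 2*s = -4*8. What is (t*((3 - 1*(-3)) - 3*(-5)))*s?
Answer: -21504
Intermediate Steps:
s = -16 (s = (-4*8)/2 = (½)*(-32) = -16)
t = 64 (t = (3 + 5*1)² = (3 + 5)² = 8² = 64)
(t*((3 - 1*(-3)) - 3*(-5)))*s = (64*((3 - 1*(-3)) - 3*(-5)))*(-16) = (64*((3 + 3) + 15))*(-16) = (64*(6 + 15))*(-16) = (64*21)*(-16) = 1344*(-16) = -21504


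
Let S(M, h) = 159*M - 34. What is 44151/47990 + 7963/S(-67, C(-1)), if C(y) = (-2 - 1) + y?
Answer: 89697367/512869130 ≈ 0.17489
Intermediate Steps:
C(y) = -3 + y
S(M, h) = -34 + 159*M
44151/47990 + 7963/S(-67, C(-1)) = 44151/47990 + 7963/(-34 + 159*(-67)) = 44151*(1/47990) + 7963/(-34 - 10653) = 44151/47990 + 7963/(-10687) = 44151/47990 + 7963*(-1/10687) = 44151/47990 - 7963/10687 = 89697367/512869130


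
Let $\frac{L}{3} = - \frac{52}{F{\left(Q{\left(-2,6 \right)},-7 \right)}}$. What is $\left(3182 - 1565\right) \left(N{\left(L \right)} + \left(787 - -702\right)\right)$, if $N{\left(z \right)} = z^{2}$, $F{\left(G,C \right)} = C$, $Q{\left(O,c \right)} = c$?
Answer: $3210801$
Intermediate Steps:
$L = \frac{156}{7}$ ($L = 3 \left(- \frac{52}{-7}\right) = 3 \left(\left(-52\right) \left(- \frac{1}{7}\right)\right) = 3 \cdot \frac{52}{7} = \frac{156}{7} \approx 22.286$)
$\left(3182 - 1565\right) \left(N{\left(L \right)} + \left(787 - -702\right)\right) = \left(3182 - 1565\right) \left(\left(\frac{156}{7}\right)^{2} + \left(787 - -702\right)\right) = 1617 \left(\frac{24336}{49} + \left(787 + 702\right)\right) = 1617 \left(\frac{24336}{49} + 1489\right) = 1617 \cdot \frac{97297}{49} = 3210801$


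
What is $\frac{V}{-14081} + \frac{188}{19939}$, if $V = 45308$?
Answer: $- \frac{900748984}{280761059} \approx -3.2082$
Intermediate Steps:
$\frac{V}{-14081} + \frac{188}{19939} = \frac{45308}{-14081} + \frac{188}{19939} = 45308 \left(- \frac{1}{14081}\right) + 188 \cdot \frac{1}{19939} = - \frac{45308}{14081} + \frac{188}{19939} = - \frac{900748984}{280761059}$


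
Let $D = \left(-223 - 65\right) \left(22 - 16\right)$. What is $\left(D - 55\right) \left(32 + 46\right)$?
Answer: $-139074$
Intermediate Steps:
$D = -1728$ ($D = \left(-288\right) 6 = -1728$)
$\left(D - 55\right) \left(32 + 46\right) = \left(-1728 - 55\right) \left(32 + 46\right) = \left(-1783\right) 78 = -139074$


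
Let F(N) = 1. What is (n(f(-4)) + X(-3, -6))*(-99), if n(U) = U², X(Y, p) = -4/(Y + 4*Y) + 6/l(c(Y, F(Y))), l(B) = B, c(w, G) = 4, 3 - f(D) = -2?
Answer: -26499/10 ≈ -2649.9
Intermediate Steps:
f(D) = 5 (f(D) = 3 - 1*(-2) = 3 + 2 = 5)
X(Y, p) = 3/2 - 4/(5*Y) (X(Y, p) = -4/(Y + 4*Y) + 6/4 = -4*1/(5*Y) + 6*(¼) = -4/(5*Y) + 3/2 = 3/2 - 4/(5*Y))
(n(f(-4)) + X(-3, -6))*(-99) = (5² + (⅒)*(-8 + 15*(-3))/(-3))*(-99) = (25 + (⅒)*(-⅓)*(-8 - 45))*(-99) = (25 + (⅒)*(-⅓)*(-53))*(-99) = (25 + 53/30)*(-99) = (803/30)*(-99) = -26499/10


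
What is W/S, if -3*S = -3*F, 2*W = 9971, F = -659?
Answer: -9971/1318 ≈ -7.5652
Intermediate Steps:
W = 9971/2 (W = (½)*9971 = 9971/2 ≈ 4985.5)
S = -659 (S = -(-1)*(-659) = -⅓*1977 = -659)
W/S = (9971/2)/(-659) = (9971/2)*(-1/659) = -9971/1318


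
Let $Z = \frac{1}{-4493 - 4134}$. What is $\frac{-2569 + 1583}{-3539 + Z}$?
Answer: $\frac{4253111}{15265477} \approx 0.27861$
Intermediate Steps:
$Z = - \frac{1}{8627}$ ($Z = \frac{1}{-8627} = - \frac{1}{8627} \approx -0.00011592$)
$\frac{-2569 + 1583}{-3539 + Z} = \frac{-2569 + 1583}{-3539 - \frac{1}{8627}} = - \frac{986}{- \frac{30530954}{8627}} = \left(-986\right) \left(- \frac{8627}{30530954}\right) = \frac{4253111}{15265477}$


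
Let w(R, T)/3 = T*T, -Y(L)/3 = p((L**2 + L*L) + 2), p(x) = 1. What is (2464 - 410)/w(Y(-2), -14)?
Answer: 1027/294 ≈ 3.4932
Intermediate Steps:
Y(L) = -3 (Y(L) = -3*1 = -3)
w(R, T) = 3*T**2 (w(R, T) = 3*(T*T) = 3*T**2)
(2464 - 410)/w(Y(-2), -14) = (2464 - 410)/((3*(-14)**2)) = 2054/((3*196)) = 2054/588 = 2054*(1/588) = 1027/294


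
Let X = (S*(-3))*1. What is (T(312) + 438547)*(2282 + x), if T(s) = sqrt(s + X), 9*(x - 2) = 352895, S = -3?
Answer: 163775815697/9 + 373451*sqrt(321)/9 ≈ 1.8198e+10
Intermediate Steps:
x = 352913/9 (x = 2 + (1/9)*352895 = 2 + 352895/9 = 352913/9 ≈ 39213.)
X = 9 (X = -3*(-3)*1 = 9*1 = 9)
T(s) = sqrt(9 + s) (T(s) = sqrt(s + 9) = sqrt(9 + s))
(T(312) + 438547)*(2282 + x) = (sqrt(9 + 312) + 438547)*(2282 + 352913/9) = (sqrt(321) + 438547)*(373451/9) = (438547 + sqrt(321))*(373451/9) = 163775815697/9 + 373451*sqrt(321)/9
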